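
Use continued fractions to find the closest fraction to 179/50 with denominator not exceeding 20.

68/19

Expand x = 179/50 as a continued fraction with the Euclidean algorithm:
  179 = 3*50 + 29, so a_0 = 3.
  50 = 1*29 + 21, so a_1 = 1.
  29 = 1*21 + 8, so a_2 = 1.
  21 = 2*8 + 5, so a_3 = 2.
  8 = 1*5 + 3, so a_4 = 1.
  5 = 1*3 + 2, so a_5 = 1.
  3 = 1*2 + 1, so a_6 = 1.
  2 = 2*1 + 0, so a_7 = 2.
so x = [3; 1, 1, 2, 1, 1, 1, 2].
Convergents (p_i = a_i*p_{i-1} + p_{i-2}, q_i = a_i*q_{i-1} + q_{i-2} with p_{-2}=0, p_{-1}=1, q_{-2}=1, q_{-1}=0), until the denominator exceeds 20:
  i=0: a_0=3, p_0 = 3*1 + 0 = 3, q_0 = 3*0 + 1 = 1.
  i=1: a_1=1, p_1 = 1*3 + 1 = 4, q_1 = 1*1 + 0 = 1.
  i=2: a_2=1, p_2 = 1*4 + 3 = 7, q_2 = 1*1 + 1 = 2.
  i=3: a_3=2, p_3 = 2*7 + 4 = 18, q_3 = 2*2 + 1 = 5.
  i=4: a_4=1, p_4 = 1*18 + 7 = 25, q_4 = 1*5 + 2 = 7.
  i=5: a_5=1, p_5 = 1*25 + 18 = 43, q_5 = 1*7 + 5 = 12.
  i=6: a_6=1, p_6 = 1*43 + 25 = 68, q_6 = 1*12 + 7 = 19.
  i=7: a_7=2, p_7 = 2*68 + 43 = 179, q_7 = 2*19 + 12 = 50.
q_7 = 50 > 20, so the last convergent with denominator <= 20 is p_6/q_6 = 68/19.
The closest fraction with denominator <= 20 is either p_6/q_6 or the intermediate fraction (k*p_6 + p_5)/(k*q_6 + q_5) with the largest k >= 1 whose denominator stays <= 20; these approach x as k grows, and every other convergent or intermediate fraction in range is farther away.
Largest k: floor((20 - q_5)/q_6) = floor((20 - 12)/19) = 0.
Since k = 0, no intermediate fraction beyond p_6/q_6 has denominator <= 20, so the convergent 68/19 is the closest (its error is |179*19 - 68*50|/(50*19) = 1/950).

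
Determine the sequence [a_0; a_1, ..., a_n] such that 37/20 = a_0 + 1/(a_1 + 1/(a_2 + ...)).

[1; 1, 5, 1, 2]

Run the Euclidean algorithm on 37 and 20; the successive quotients are the partial quotients a_0, a_1, ... (each step inverts the fractional part left over by the previous one):
  37 = 1*20 + 17, so a_0 = 1.
  20 = 1*17 + 3, so a_1 = 1.
  17 = 5*3 + 2, so a_2 = 5.
  3 = 1*2 + 1, so a_3 = 1.
  2 = 2*1 + 0, so a_4 = 2.
The remainder reaches 0 after 5 divisions, so the expansion has 5 partial quotients, read off in order.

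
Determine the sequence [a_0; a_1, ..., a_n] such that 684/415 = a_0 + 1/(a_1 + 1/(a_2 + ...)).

[1; 1, 1, 1, 5, 2, 1, 7]

Run the Euclidean algorithm on 684 and 415; the successive quotients are the partial quotients a_0, a_1, ... (each step inverts the fractional part left over by the previous one):
  684 = 1*415 + 269, so a_0 = 1.
  415 = 1*269 + 146, so a_1 = 1.
  269 = 1*146 + 123, so a_2 = 1.
  146 = 1*123 + 23, so a_3 = 1.
  123 = 5*23 + 8, so a_4 = 5.
  23 = 2*8 + 7, so a_5 = 2.
  8 = 1*7 + 1, so a_6 = 1.
  7 = 7*1 + 0, so a_7 = 7.
The remainder reaches 0 after 8 divisions, so the expansion has 8 partial quotients, read off in order.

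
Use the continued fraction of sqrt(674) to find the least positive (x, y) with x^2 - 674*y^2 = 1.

(x, y) = (675, 26)

First expand sqrt(674) as a continued fraction. With x_i = (sqrt(674) + m_i)/d_i and (m_0, d_0) = (0, 1): a_0 = floor(sqrt(674)) = 25, since 25^2 = 625 <= 674 < 676 = 26^2.
Iterate m_{i+1} = d_i*a_i - m_i, d_{i+1} = (674 - m_{i+1}^2)/d_i, a_{i+1} = floor((a_0 + m_{i+1})/d_{i+1}):
  m_1 = 1*25 - 0 = 25, d_1 = (674 - 25^2)/1 = 49/1 = 49, a_1 = floor((25 + 25)/49) = 1.
  m_2 = 49*1 - 25 = 24, d_2 = (674 - 24^2)/49 = 98/49 = 2, a_2 = floor((25 + 24)/2) = 24.
  m_3 = 2*24 - 24 = 24, d_3 = (674 - 24^2)/2 = 98/2 = 49, a_3 = floor((25 + 24)/49) = 1.
  m_4 = 49*1 - 24 = 25, d_4 = (674 - 25^2)/49 = 49/49 = 1, a_4 = floor((25 + 25)/1) = 50.
  m_5 = 1*50 - 25 = 25, d_5 = (674 - 25^2)/1 = 49/1 = 49: (m_5, d_5) = (m_1, d_1) = (25, 49), so from here the quotients repeat a_1, ..., a_4; the period length is 4.
So sqrt(674) = [25; (1, 24, 1, 50)] with period length k = 4.
k is even, so the fundamental solution of x^2 - 674y^2 = 1 is (p_{k-1}, q_{k-1}) = (p_3, q_3); compute convergents through index 3.
Convergents (p_i = a_i*p_{i-1} + p_{i-2}, q_i = a_i*q_{i-1} + q_{i-2} with p_{-2}=0, p_{-1}=1, q_{-2}=1, q_{-1}=0):
  i=0: a_0=25, p_0 = 25*1 + 0 = 25, q_0 = 25*0 + 1 = 1.
  i=1: a_1=1, p_1 = 1*25 + 1 = 26, q_1 = 1*1 + 0 = 1.
  i=2: a_2=24, p_2 = 24*26 + 25 = 649, q_2 = 24*1 + 1 = 25.
  i=3: a_3=1, p_3 = 1*649 + 26 = 675, q_3 = 1*25 + 1 = 26.
Check: 675^2 - 674*26^2 = 455625 - 455624 = 1, so (x, y) = (675, 26) solves the equation, and by the theorem it is the least positive solution.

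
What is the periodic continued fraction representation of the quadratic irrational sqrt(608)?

[24; (1, 1, 1, 11, 1, 1, 1, 48)]

Write x_i = (sqrt(608) + m_i)/d_i with (m_0, d_0) = (0, 1). a_0 = floor(sqrt(608)) = 24, since 24^2 = 576 <= 608 < 625 = 25^2.
Iterate m_{i+1} = d_i*a_i - m_i, d_{i+1} = (608 - m_{i+1}^2)/d_i, a_{i+1} = floor((a_0 + m_{i+1})/d_{i+1}):
  m_1 = 1*24 - 0 = 24, d_1 = (608 - 24^2)/1 = 32/1 = 32, a_1 = floor((24 + 24)/32) = 1.
  m_2 = 32*1 - 24 = 8, d_2 = (608 - 8^2)/32 = 544/32 = 17, a_2 = floor((24 + 8)/17) = 1.
  m_3 = 17*1 - 8 = 9, d_3 = (608 - 9^2)/17 = 527/17 = 31, a_3 = floor((24 + 9)/31) = 1.
  m_4 = 31*1 - 9 = 22, d_4 = (608 - 22^2)/31 = 124/31 = 4, a_4 = floor((24 + 22)/4) = 11.
  m_5 = 4*11 - 22 = 22, d_5 = (608 - 22^2)/4 = 124/4 = 31, a_5 = floor((24 + 22)/31) = 1.
  m_6 = 31*1 - 22 = 9, d_6 = (608 - 9^2)/31 = 527/31 = 17, a_6 = floor((24 + 9)/17) = 1.
  m_7 = 17*1 - 9 = 8, d_7 = (608 - 8^2)/17 = 544/17 = 32, a_7 = floor((24 + 8)/32) = 1.
  m_8 = 32*1 - 8 = 24, d_8 = (608 - 24^2)/32 = 32/32 = 1, a_8 = floor((24 + 24)/1) = 48.
  m_9 = 1*48 - 24 = 24, d_9 = (608 - 24^2)/1 = 32/1 = 32: (m_9, d_9) = (m_1, d_1) = (24, 32), so from here the quotients repeat a_1, ..., a_8; the period length is 8.
Hence the expansion of sqrt(608) is a_0 = 24 followed by the repeating block 1, 1, 1, 11, 1, 1, 1, 48 (period 8).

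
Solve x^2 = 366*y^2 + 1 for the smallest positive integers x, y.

First expand sqrt(366) as a continued fraction. With x_i = (sqrt(366) + m_i)/d_i and (m_0, d_0) = (0, 1): a_0 = floor(sqrt(366)) = 19, since 19^2 = 361 <= 366 < 400 = 20^2.
Iterate m_{i+1} = d_i*a_i - m_i, d_{i+1} = (366 - m_{i+1}^2)/d_i, a_{i+1} = floor((a_0 + m_{i+1})/d_{i+1}):
  m_1 = 1*19 - 0 = 19, d_1 = (366 - 19^2)/1 = 5/1 = 5, a_1 = floor((19 + 19)/5) = 7.
  m_2 = 5*7 - 19 = 16, d_2 = (366 - 16^2)/5 = 110/5 = 22, a_2 = floor((19 + 16)/22) = 1.
  m_3 = 22*1 - 16 = 6, d_3 = (366 - 6^2)/22 = 330/22 = 15, a_3 = floor((19 + 6)/15) = 1.
  m_4 = 15*1 - 6 = 9, d_4 = (366 - 9^2)/15 = 285/15 = 19, a_4 = floor((19 + 9)/19) = 1.
  m_5 = 19*1 - 9 = 10, d_5 = (366 - 10^2)/19 = 266/19 = 14, a_5 = floor((19 + 10)/14) = 2.
  m_6 = 14*2 - 10 = 18, d_6 = (366 - 18^2)/14 = 42/14 = 3, a_6 = floor((19 + 18)/3) = 12.
  m_7 = 3*12 - 18 = 18, d_7 = (366 - 18^2)/3 = 42/3 = 14, a_7 = floor((19 + 18)/14) = 2.
  m_8 = 14*2 - 18 = 10, d_8 = (366 - 10^2)/14 = 266/14 = 19, a_8 = floor((19 + 10)/19) = 1.
  m_9 = 19*1 - 10 = 9, d_9 = (366 - 9^2)/19 = 285/19 = 15, a_9 = floor((19 + 9)/15) = 1.
  m_10 = 15*1 - 9 = 6, d_10 = (366 - 6^2)/15 = 330/15 = 22, a_10 = floor((19 + 6)/22) = 1.
  m_11 = 22*1 - 6 = 16, d_11 = (366 - 16^2)/22 = 110/22 = 5, a_11 = floor((19 + 16)/5) = 7.
  m_12 = 5*7 - 16 = 19, d_12 = (366 - 19^2)/5 = 5/5 = 1, a_12 = floor((19 + 19)/1) = 38.
  m_13 = 1*38 - 19 = 19, d_13 = (366 - 19^2)/1 = 5/1 = 5: (m_13, d_13) = (m_1, d_1) = (19, 5), so from here the quotients repeat a_1, ..., a_12; the period length is 12.
So sqrt(366) = [19; (7, 1, 1, 1, 2, 12, 2, 1, 1, 1, 7, 38)] with period length k = 12.
k is even, so the fundamental solution of x^2 - 366y^2 = 1 is (p_{k-1}, q_{k-1}) = (p_11, q_11); compute convergents through index 11.
Convergents (p_i = a_i*p_{i-1} + p_{i-2}, q_i = a_i*q_{i-1} + q_{i-2} with p_{-2}=0, p_{-1}=1, q_{-2}=1, q_{-1}=0):
  i=0: a_0=19, p_0 = 19*1 + 0 = 19, q_0 = 19*0 + 1 = 1.
  i=1: a_1=7, p_1 = 7*19 + 1 = 134, q_1 = 7*1 + 0 = 7.
  i=2: a_2=1, p_2 = 1*134 + 19 = 153, q_2 = 1*7 + 1 = 8.
  i=3: a_3=1, p_3 = 1*153 + 134 = 287, q_3 = 1*8 + 7 = 15.
  i=4: a_4=1, p_4 = 1*287 + 153 = 440, q_4 = 1*15 + 8 = 23.
  i=5: a_5=2, p_5 = 2*440 + 287 = 1167, q_5 = 2*23 + 15 = 61.
  i=6: a_6=12, p_6 = 12*1167 + 440 = 14444, q_6 = 12*61 + 23 = 755.
  i=7: a_7=2, p_7 = 2*14444 + 1167 = 30055, q_7 = 2*755 + 61 = 1571.
  i=8: a_8=1, p_8 = 1*30055 + 14444 = 44499, q_8 = 1*1571 + 755 = 2326.
  i=9: a_9=1, p_9 = 1*44499 + 30055 = 74554, q_9 = 1*2326 + 1571 = 3897.
  i=10: a_10=1, p_10 = 1*74554 + 44499 = 119053, q_10 = 1*3897 + 2326 = 6223.
  i=11: a_11=7, p_11 = 7*119053 + 74554 = 907925, q_11 = 7*6223 + 3897 = 47458.
Check: 907925^2 - 366*47458^2 = 824327805625 - 824327805624 = 1, so (x, y) = (907925, 47458) solves the equation, and by the theorem it is the least positive solution.

(x, y) = (907925, 47458)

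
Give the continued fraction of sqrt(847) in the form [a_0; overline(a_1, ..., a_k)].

Write x_i = (sqrt(847) + m_i)/d_i with (m_0, d_0) = (0, 1). a_0 = floor(sqrt(847)) = 29, since 29^2 = 841 <= 847 < 900 = 30^2.
Iterate m_{i+1} = d_i*a_i - m_i, d_{i+1} = (847 - m_{i+1}^2)/d_i, a_{i+1} = floor((a_0 + m_{i+1})/d_{i+1}):
  m_1 = 1*29 - 0 = 29, d_1 = (847 - 29^2)/1 = 6/1 = 6, a_1 = floor((29 + 29)/6) = 9.
  m_2 = 6*9 - 29 = 25, d_2 = (847 - 25^2)/6 = 222/6 = 37, a_2 = floor((29 + 25)/37) = 1.
  m_3 = 37*1 - 25 = 12, d_3 = (847 - 12^2)/37 = 703/37 = 19, a_3 = floor((29 + 12)/19) = 2.
  m_4 = 19*2 - 12 = 26, d_4 = (847 - 26^2)/19 = 171/19 = 9, a_4 = floor((29 + 26)/9) = 6.
  m_5 = 9*6 - 26 = 28, d_5 = (847 - 28^2)/9 = 63/9 = 7, a_5 = floor((29 + 28)/7) = 8.
  m_6 = 7*8 - 28 = 28, d_6 = (847 - 28^2)/7 = 63/7 = 9, a_6 = floor((29 + 28)/9) = 6.
  m_7 = 9*6 - 28 = 26, d_7 = (847 - 26^2)/9 = 171/9 = 19, a_7 = floor((29 + 26)/19) = 2.
  m_8 = 19*2 - 26 = 12, d_8 = (847 - 12^2)/19 = 703/19 = 37, a_8 = floor((29 + 12)/37) = 1.
  m_9 = 37*1 - 12 = 25, d_9 = (847 - 25^2)/37 = 222/37 = 6, a_9 = floor((29 + 25)/6) = 9.
  m_10 = 6*9 - 25 = 29, d_10 = (847 - 29^2)/6 = 6/6 = 1, a_10 = floor((29 + 29)/1) = 58.
  m_11 = 1*58 - 29 = 29, d_11 = (847 - 29^2)/1 = 6/1 = 6: (m_11, d_11) = (m_1, d_1) = (29, 6), so from here the quotients repeat a_1, ..., a_10; the period length is 10.
Hence the expansion of sqrt(847) is a_0 = 29 followed by the repeating block 9, 1, 2, 6, 8, 6, 2, 1, 9, 58 (period 10).

[29; overline(9, 1, 2, 6, 8, 6, 2, 1, 9, 58)]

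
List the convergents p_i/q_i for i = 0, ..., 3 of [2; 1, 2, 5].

Using the convergent recurrence p_i = a_i*p_{i-1} + p_{i-2}, q_i = a_i*q_{i-1} + q_{i-2} with p_{-2}=0, p_{-1}=1, q_{-2}=1, q_{-1}=0:
  i=0: a_0=2, p_0 = 2*1 + 0 = 2, q_0 = 2*0 + 1 = 1.
  i=1: a_1=1, p_1 = 1*2 + 1 = 3, q_1 = 1*1 + 0 = 1.
  i=2: a_2=2, p_2 = 2*3 + 2 = 8, q_2 = 2*1 + 1 = 3.
  i=3: a_3=5, p_3 = 5*8 + 3 = 43, q_3 = 5*3 + 1 = 16.

2/1, 3/1, 8/3, 43/16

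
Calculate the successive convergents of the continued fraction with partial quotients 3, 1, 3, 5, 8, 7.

3/1, 4/1, 15/4, 79/21, 647/172, 4608/1225

Using the convergent recurrence p_i = a_i*p_{i-1} + p_{i-2}, q_i = a_i*q_{i-1} + q_{i-2} with p_{-2}=0, p_{-1}=1, q_{-2}=1, q_{-1}=0:
  i=0: a_0=3, p_0 = 3*1 + 0 = 3, q_0 = 3*0 + 1 = 1.
  i=1: a_1=1, p_1 = 1*3 + 1 = 4, q_1 = 1*1 + 0 = 1.
  i=2: a_2=3, p_2 = 3*4 + 3 = 15, q_2 = 3*1 + 1 = 4.
  i=3: a_3=5, p_3 = 5*15 + 4 = 79, q_3 = 5*4 + 1 = 21.
  i=4: a_4=8, p_4 = 8*79 + 15 = 647, q_4 = 8*21 + 4 = 172.
  i=5: a_5=7, p_5 = 7*647 + 79 = 4608, q_5 = 7*172 + 21 = 1225.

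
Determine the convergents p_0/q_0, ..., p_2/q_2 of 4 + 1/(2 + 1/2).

Using the convergent recurrence p_i = a_i*p_{i-1} + p_{i-2}, q_i = a_i*q_{i-1} + q_{i-2} with p_{-2}=0, p_{-1}=1, q_{-2}=1, q_{-1}=0:
  i=0: a_0=4, p_0 = 4*1 + 0 = 4, q_0 = 4*0 + 1 = 1.
  i=1: a_1=2, p_1 = 2*4 + 1 = 9, q_1 = 2*1 + 0 = 2.
  i=2: a_2=2, p_2 = 2*9 + 4 = 22, q_2 = 2*2 + 1 = 5.

4/1, 9/2, 22/5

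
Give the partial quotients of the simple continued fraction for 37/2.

Run the Euclidean algorithm on 37 and 2; the successive quotients are the partial quotients a_0, a_1, ... (each step inverts the fractional part left over by the previous one):
  37 = 18*2 + 1, so a_0 = 18.
  2 = 2*1 + 0, so a_1 = 2.
The remainder reaches 0 after 2 divisions, so the expansion has 2 partial quotients, read off in order.

[18; 2]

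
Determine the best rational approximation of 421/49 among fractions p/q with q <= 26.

Expand x = 421/49 as a continued fraction with the Euclidean algorithm:
  421 = 8*49 + 29, so a_0 = 8.
  49 = 1*29 + 20, so a_1 = 1.
  29 = 1*20 + 9, so a_2 = 1.
  20 = 2*9 + 2, so a_3 = 2.
  9 = 4*2 + 1, so a_4 = 4.
  2 = 2*1 + 0, so a_5 = 2.
so x = [8; 1, 1, 2, 4, 2].
Convergents (p_i = a_i*p_{i-1} + p_{i-2}, q_i = a_i*q_{i-1} + q_{i-2} with p_{-2}=0, p_{-1}=1, q_{-2}=1, q_{-1}=0), until the denominator exceeds 26:
  i=0: a_0=8, p_0 = 8*1 + 0 = 8, q_0 = 8*0 + 1 = 1.
  i=1: a_1=1, p_1 = 1*8 + 1 = 9, q_1 = 1*1 + 0 = 1.
  i=2: a_2=1, p_2 = 1*9 + 8 = 17, q_2 = 1*1 + 1 = 2.
  i=3: a_3=2, p_3 = 2*17 + 9 = 43, q_3 = 2*2 + 1 = 5.
  i=4: a_4=4, p_4 = 4*43 + 17 = 189, q_4 = 4*5 + 2 = 22.
  i=5: a_5=2, p_5 = 2*189 + 43 = 421, q_5 = 2*22 + 5 = 49.
q_5 = 49 > 26, so the last convergent with denominator <= 26 is p_4/q_4 = 189/22.
The closest fraction with denominator <= 26 is either p_4/q_4 or the intermediate fraction (k*p_4 + p_3)/(k*q_4 + q_3) with the largest k >= 1 whose denominator stays <= 26; these approach x as k grows, and every other convergent or intermediate fraction in range is farther away.
Largest k: floor((26 - q_3)/q_4) = floor((26 - 5)/22) = 0.
Since k = 0, no intermediate fraction beyond p_4/q_4 has denominator <= 26, so the convergent 189/22 is the closest (its error is |421*22 - 189*49|/(49*22) = 1/1078).

189/22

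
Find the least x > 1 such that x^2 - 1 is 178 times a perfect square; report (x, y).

(x, y) = (1601, 120)

First expand sqrt(178) as a continued fraction. With x_i = (sqrt(178) + m_i)/d_i and (m_0, d_0) = (0, 1): a_0 = floor(sqrt(178)) = 13, since 13^2 = 169 <= 178 < 196 = 14^2.
Iterate m_{i+1} = d_i*a_i - m_i, d_{i+1} = (178 - m_{i+1}^2)/d_i, a_{i+1} = floor((a_0 + m_{i+1})/d_{i+1}):
  m_1 = 1*13 - 0 = 13, d_1 = (178 - 13^2)/1 = 9/1 = 9, a_1 = floor((13 + 13)/9) = 2.
  m_2 = 9*2 - 13 = 5, d_2 = (178 - 5^2)/9 = 153/9 = 17, a_2 = floor((13 + 5)/17) = 1.
  m_3 = 17*1 - 5 = 12, d_3 = (178 - 12^2)/17 = 34/17 = 2, a_3 = floor((13 + 12)/2) = 12.
  m_4 = 2*12 - 12 = 12, d_4 = (178 - 12^2)/2 = 34/2 = 17, a_4 = floor((13 + 12)/17) = 1.
  m_5 = 17*1 - 12 = 5, d_5 = (178 - 5^2)/17 = 153/17 = 9, a_5 = floor((13 + 5)/9) = 2.
  m_6 = 9*2 - 5 = 13, d_6 = (178 - 13^2)/9 = 9/9 = 1, a_6 = floor((13 + 13)/1) = 26.
  m_7 = 1*26 - 13 = 13, d_7 = (178 - 13^2)/1 = 9/1 = 9: (m_7, d_7) = (m_1, d_1) = (13, 9), so from here the quotients repeat a_1, ..., a_6; the period length is 6.
So sqrt(178) = [13; (2, 1, 12, 1, 2, 26)] with period length k = 6.
k is even, so the fundamental solution of x^2 - 178y^2 = 1 is (p_{k-1}, q_{k-1}) = (p_5, q_5); compute convergents through index 5.
Convergents (p_i = a_i*p_{i-1} + p_{i-2}, q_i = a_i*q_{i-1} + q_{i-2} with p_{-2}=0, p_{-1}=1, q_{-2}=1, q_{-1}=0):
  i=0: a_0=13, p_0 = 13*1 + 0 = 13, q_0 = 13*0 + 1 = 1.
  i=1: a_1=2, p_1 = 2*13 + 1 = 27, q_1 = 2*1 + 0 = 2.
  i=2: a_2=1, p_2 = 1*27 + 13 = 40, q_2 = 1*2 + 1 = 3.
  i=3: a_3=12, p_3 = 12*40 + 27 = 507, q_3 = 12*3 + 2 = 38.
  i=4: a_4=1, p_4 = 1*507 + 40 = 547, q_4 = 1*38 + 3 = 41.
  i=5: a_5=2, p_5 = 2*547 + 507 = 1601, q_5 = 2*41 + 38 = 120.
Check: 1601^2 - 178*120^2 = 2563201 - 2563200 = 1, so (x, y) = (1601, 120) solves the equation, and by the theorem it is the least positive solution.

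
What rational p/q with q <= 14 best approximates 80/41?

Expand x = 80/41 as a continued fraction with the Euclidean algorithm:
  80 = 1*41 + 39, so a_0 = 1.
  41 = 1*39 + 2, so a_1 = 1.
  39 = 19*2 + 1, so a_2 = 19.
  2 = 2*1 + 0, so a_3 = 2.
so x = [1; 1, 19, 2].
Convergents (p_i = a_i*p_{i-1} + p_{i-2}, q_i = a_i*q_{i-1} + q_{i-2} with p_{-2}=0, p_{-1}=1, q_{-2}=1, q_{-1}=0), until the denominator exceeds 14:
  i=0: a_0=1, p_0 = 1*1 + 0 = 1, q_0 = 1*0 + 1 = 1.
  i=1: a_1=1, p_1 = 1*1 + 1 = 2, q_1 = 1*1 + 0 = 1.
  i=2: a_2=19, p_2 = 19*2 + 1 = 39, q_2 = 19*1 + 1 = 20.
q_2 = 20 > 14, so the last convergent with denominator <= 14 is p_1/q_1 = 2/1.
The closest fraction with denominator <= 14 is either p_1/q_1 or the intermediate fraction (k*p_1 + p_0)/(k*q_1 + q_0) with the largest k >= 1 whose denominator stays <= 14; these approach x as k grows, and every other convergent or intermediate fraction in range is farther away.
Largest k: floor((14 - q_0)/q_1) = floor((14 - 1)/1) = 13.
That gives (13*2 + 1)/(13*1 + 1) = 27/14.
Compare the errors: |x - 2/1| = |80*1 - 2*41|/(41*1) = 2/41, and |x - 27/14| = |80*14 - 27*41|/(41*14) = 13/574.
Cross-multiplying, 13*41 = 533 < 1148 = 2*574, so 13/574 is smaller: the intermediate fraction 27/14 is closer to x than 2/1.

27/14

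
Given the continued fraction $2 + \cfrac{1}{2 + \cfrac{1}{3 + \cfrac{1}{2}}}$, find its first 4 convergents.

2/1, 5/2, 17/7, 39/16

Using the convergent recurrence p_i = a_i*p_{i-1} + p_{i-2}, q_i = a_i*q_{i-1} + q_{i-2} with p_{-2}=0, p_{-1}=1, q_{-2}=1, q_{-1}=0:
  i=0: a_0=2, p_0 = 2*1 + 0 = 2, q_0 = 2*0 + 1 = 1.
  i=1: a_1=2, p_1 = 2*2 + 1 = 5, q_1 = 2*1 + 0 = 2.
  i=2: a_2=3, p_2 = 3*5 + 2 = 17, q_2 = 3*2 + 1 = 7.
  i=3: a_3=2, p_3 = 2*17 + 5 = 39, q_3 = 2*7 + 2 = 16.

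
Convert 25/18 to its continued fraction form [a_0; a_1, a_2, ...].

[1; 2, 1, 1, 3]

Run the Euclidean algorithm on 25 and 18; the successive quotients are the partial quotients a_0, a_1, ... (each step inverts the fractional part left over by the previous one):
  25 = 1*18 + 7, so a_0 = 1.
  18 = 2*7 + 4, so a_1 = 2.
  7 = 1*4 + 3, so a_2 = 1.
  4 = 1*3 + 1, so a_3 = 1.
  3 = 3*1 + 0, so a_4 = 3.
The remainder reaches 0 after 5 divisions, so the expansion has 5 partial quotients, read off in order.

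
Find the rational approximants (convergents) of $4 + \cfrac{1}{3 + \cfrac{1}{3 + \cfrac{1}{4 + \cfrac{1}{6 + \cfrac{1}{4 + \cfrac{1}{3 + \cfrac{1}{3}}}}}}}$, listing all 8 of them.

4/1, 13/3, 43/10, 185/43, 1153/268, 4797/1115, 15544/3613, 51429/11954

Using the convergent recurrence p_i = a_i*p_{i-1} + p_{i-2}, q_i = a_i*q_{i-1} + q_{i-2} with p_{-2}=0, p_{-1}=1, q_{-2}=1, q_{-1}=0:
  i=0: a_0=4, p_0 = 4*1 + 0 = 4, q_0 = 4*0 + 1 = 1.
  i=1: a_1=3, p_1 = 3*4 + 1 = 13, q_1 = 3*1 + 0 = 3.
  i=2: a_2=3, p_2 = 3*13 + 4 = 43, q_2 = 3*3 + 1 = 10.
  i=3: a_3=4, p_3 = 4*43 + 13 = 185, q_3 = 4*10 + 3 = 43.
  i=4: a_4=6, p_4 = 6*185 + 43 = 1153, q_4 = 6*43 + 10 = 268.
  i=5: a_5=4, p_5 = 4*1153 + 185 = 4797, q_5 = 4*268 + 43 = 1115.
  i=6: a_6=3, p_6 = 3*4797 + 1153 = 15544, q_6 = 3*1115 + 268 = 3613.
  i=7: a_7=3, p_7 = 3*15544 + 4797 = 51429, q_7 = 3*3613 + 1115 = 11954.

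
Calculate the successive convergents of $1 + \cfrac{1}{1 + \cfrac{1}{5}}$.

1/1, 2/1, 11/6

Using the convergent recurrence p_i = a_i*p_{i-1} + p_{i-2}, q_i = a_i*q_{i-1} + q_{i-2} with p_{-2}=0, p_{-1}=1, q_{-2}=1, q_{-1}=0:
  i=0: a_0=1, p_0 = 1*1 + 0 = 1, q_0 = 1*0 + 1 = 1.
  i=1: a_1=1, p_1 = 1*1 + 1 = 2, q_1 = 1*1 + 0 = 1.
  i=2: a_2=5, p_2 = 5*2 + 1 = 11, q_2 = 5*1 + 1 = 6.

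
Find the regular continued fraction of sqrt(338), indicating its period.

[18; (2, 1, 1, 2, 36)]

Write x_i = (sqrt(338) + m_i)/d_i with (m_0, d_0) = (0, 1). a_0 = floor(sqrt(338)) = 18, since 18^2 = 324 <= 338 < 361 = 19^2.
Iterate m_{i+1} = d_i*a_i - m_i, d_{i+1} = (338 - m_{i+1}^2)/d_i, a_{i+1} = floor((a_0 + m_{i+1})/d_{i+1}):
  m_1 = 1*18 - 0 = 18, d_1 = (338 - 18^2)/1 = 14/1 = 14, a_1 = floor((18 + 18)/14) = 2.
  m_2 = 14*2 - 18 = 10, d_2 = (338 - 10^2)/14 = 238/14 = 17, a_2 = floor((18 + 10)/17) = 1.
  m_3 = 17*1 - 10 = 7, d_3 = (338 - 7^2)/17 = 289/17 = 17, a_3 = floor((18 + 7)/17) = 1.
  m_4 = 17*1 - 7 = 10, d_4 = (338 - 10^2)/17 = 238/17 = 14, a_4 = floor((18 + 10)/14) = 2.
  m_5 = 14*2 - 10 = 18, d_5 = (338 - 18^2)/14 = 14/14 = 1, a_5 = floor((18 + 18)/1) = 36.
  m_6 = 1*36 - 18 = 18, d_6 = (338 - 18^2)/1 = 14/1 = 14: (m_6, d_6) = (m_1, d_1) = (18, 14), so from here the quotients repeat a_1, ..., a_5; the period length is 5.
Hence the expansion of sqrt(338) is a_0 = 18 followed by the repeating block 2, 1, 1, 2, 36 (period 5).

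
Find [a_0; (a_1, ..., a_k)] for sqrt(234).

Write x_i = (sqrt(234) + m_i)/d_i with (m_0, d_0) = (0, 1). a_0 = floor(sqrt(234)) = 15, since 15^2 = 225 <= 234 < 256 = 16^2.
Iterate m_{i+1} = d_i*a_i - m_i, d_{i+1} = (234 - m_{i+1}^2)/d_i, a_{i+1} = floor((a_0 + m_{i+1})/d_{i+1}):
  m_1 = 1*15 - 0 = 15, d_1 = (234 - 15^2)/1 = 9/1 = 9, a_1 = floor((15 + 15)/9) = 3.
  m_2 = 9*3 - 15 = 12, d_2 = (234 - 12^2)/9 = 90/9 = 10, a_2 = floor((15 + 12)/10) = 2.
  m_3 = 10*2 - 12 = 8, d_3 = (234 - 8^2)/10 = 170/10 = 17, a_3 = floor((15 + 8)/17) = 1.
  m_4 = 17*1 - 8 = 9, d_4 = (234 - 9^2)/17 = 153/17 = 9, a_4 = floor((15 + 9)/9) = 2.
  m_5 = 9*2 - 9 = 9, d_5 = (234 - 9^2)/9 = 153/9 = 17, a_5 = floor((15 + 9)/17) = 1.
  m_6 = 17*1 - 9 = 8, d_6 = (234 - 8^2)/17 = 170/17 = 10, a_6 = floor((15 + 8)/10) = 2.
  m_7 = 10*2 - 8 = 12, d_7 = (234 - 12^2)/10 = 90/10 = 9, a_7 = floor((15 + 12)/9) = 3.
  m_8 = 9*3 - 12 = 15, d_8 = (234 - 15^2)/9 = 9/9 = 1, a_8 = floor((15 + 15)/1) = 30.
  m_9 = 1*30 - 15 = 15, d_9 = (234 - 15^2)/1 = 9/1 = 9: (m_9, d_9) = (m_1, d_1) = (15, 9), so from here the quotients repeat a_1, ..., a_8; the period length is 8.
Hence the expansion of sqrt(234) is a_0 = 15 followed by the repeating block 3, 2, 1, 2, 1, 2, 3, 30 (period 8).

[15; (3, 2, 1, 2, 1, 2, 3, 30)]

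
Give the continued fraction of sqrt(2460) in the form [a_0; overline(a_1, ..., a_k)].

Write x_i = (sqrt(2460) + m_i)/d_i with (m_0, d_0) = (0, 1). a_0 = floor(sqrt(2460)) = 49, since 49^2 = 2401 <= 2460 < 2500 = 50^2.
Iterate m_{i+1} = d_i*a_i - m_i, d_{i+1} = (2460 - m_{i+1}^2)/d_i, a_{i+1} = floor((a_0 + m_{i+1})/d_{i+1}):
  m_1 = 1*49 - 0 = 49, d_1 = (2460 - 49^2)/1 = 59/1 = 59, a_1 = floor((49 + 49)/59) = 1.
  m_2 = 59*1 - 49 = 10, d_2 = (2460 - 10^2)/59 = 2360/59 = 40, a_2 = floor((49 + 10)/40) = 1.
  m_3 = 40*1 - 10 = 30, d_3 = (2460 - 30^2)/40 = 1560/40 = 39, a_3 = floor((49 + 30)/39) = 2.
  m_4 = 39*2 - 30 = 48, d_4 = (2460 - 48^2)/39 = 156/39 = 4, a_4 = floor((49 + 48)/4) = 24.
  m_5 = 4*24 - 48 = 48, d_5 = (2460 - 48^2)/4 = 156/4 = 39, a_5 = floor((49 + 48)/39) = 2.
  m_6 = 39*2 - 48 = 30, d_6 = (2460 - 30^2)/39 = 1560/39 = 40, a_6 = floor((49 + 30)/40) = 1.
  m_7 = 40*1 - 30 = 10, d_7 = (2460 - 10^2)/40 = 2360/40 = 59, a_7 = floor((49 + 10)/59) = 1.
  m_8 = 59*1 - 10 = 49, d_8 = (2460 - 49^2)/59 = 59/59 = 1, a_8 = floor((49 + 49)/1) = 98.
  m_9 = 1*98 - 49 = 49, d_9 = (2460 - 49^2)/1 = 59/1 = 59: (m_9, d_9) = (m_1, d_1) = (49, 59), so from here the quotients repeat a_1, ..., a_8; the period length is 8.
Hence the expansion of sqrt(2460) is a_0 = 49 followed by the repeating block 1, 1, 2, 24, 2, 1, 1, 98 (period 8).

[49; overline(1, 1, 2, 24, 2, 1, 1, 98)]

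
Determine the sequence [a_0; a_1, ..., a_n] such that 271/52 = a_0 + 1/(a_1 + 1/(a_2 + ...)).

Run the Euclidean algorithm on 271 and 52; the successive quotients are the partial quotients a_0, a_1, ... (each step inverts the fractional part left over by the previous one):
  271 = 5*52 + 11, so a_0 = 5.
  52 = 4*11 + 8, so a_1 = 4.
  11 = 1*8 + 3, so a_2 = 1.
  8 = 2*3 + 2, so a_3 = 2.
  3 = 1*2 + 1, so a_4 = 1.
  2 = 2*1 + 0, so a_5 = 2.
The remainder reaches 0 after 6 divisions, so the expansion has 6 partial quotients, read off in order.

[5; 4, 1, 2, 1, 2]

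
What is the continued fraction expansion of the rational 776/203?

[3; 1, 4, 1, 1, 1, 3, 3]

Run the Euclidean algorithm on 776 and 203; the successive quotients are the partial quotients a_0, a_1, ... (each step inverts the fractional part left over by the previous one):
  776 = 3*203 + 167, so a_0 = 3.
  203 = 1*167 + 36, so a_1 = 1.
  167 = 4*36 + 23, so a_2 = 4.
  36 = 1*23 + 13, so a_3 = 1.
  23 = 1*13 + 10, so a_4 = 1.
  13 = 1*10 + 3, so a_5 = 1.
  10 = 3*3 + 1, so a_6 = 3.
  3 = 3*1 + 0, so a_7 = 3.
The remainder reaches 0 after 8 divisions, so the expansion has 8 partial quotients, read off in order.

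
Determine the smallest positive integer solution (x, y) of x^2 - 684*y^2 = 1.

(x, y) = (57799, 2210)

First expand sqrt(684) as a continued fraction. With x_i = (sqrt(684) + m_i)/d_i and (m_0, d_0) = (0, 1): a_0 = floor(sqrt(684)) = 26, since 26^2 = 676 <= 684 < 729 = 27^2.
Iterate m_{i+1} = d_i*a_i - m_i, d_{i+1} = (684 - m_{i+1}^2)/d_i, a_{i+1} = floor((a_0 + m_{i+1})/d_{i+1}):
  m_1 = 1*26 - 0 = 26, d_1 = (684 - 26^2)/1 = 8/1 = 8, a_1 = floor((26 + 26)/8) = 6.
  m_2 = 8*6 - 26 = 22, d_2 = (684 - 22^2)/8 = 200/8 = 25, a_2 = floor((26 + 22)/25) = 1.
  m_3 = 25*1 - 22 = 3, d_3 = (684 - 3^2)/25 = 675/25 = 27, a_3 = floor((26 + 3)/27) = 1.
  m_4 = 27*1 - 3 = 24, d_4 = (684 - 24^2)/27 = 108/27 = 4, a_4 = floor((26 + 24)/4) = 12.
  m_5 = 4*12 - 24 = 24, d_5 = (684 - 24^2)/4 = 108/4 = 27, a_5 = floor((26 + 24)/27) = 1.
  m_6 = 27*1 - 24 = 3, d_6 = (684 - 3^2)/27 = 675/27 = 25, a_6 = floor((26 + 3)/25) = 1.
  m_7 = 25*1 - 3 = 22, d_7 = (684 - 22^2)/25 = 200/25 = 8, a_7 = floor((26 + 22)/8) = 6.
  m_8 = 8*6 - 22 = 26, d_8 = (684 - 26^2)/8 = 8/8 = 1, a_8 = floor((26 + 26)/1) = 52.
  m_9 = 1*52 - 26 = 26, d_9 = (684 - 26^2)/1 = 8/1 = 8: (m_9, d_9) = (m_1, d_1) = (26, 8), so from here the quotients repeat a_1, ..., a_8; the period length is 8.
So sqrt(684) = [26; (6, 1, 1, 12, 1, 1, 6, 52)] with period length k = 8.
k is even, so the fundamental solution of x^2 - 684y^2 = 1 is (p_{k-1}, q_{k-1}) = (p_7, q_7); compute convergents through index 7.
Convergents (p_i = a_i*p_{i-1} + p_{i-2}, q_i = a_i*q_{i-1} + q_{i-2} with p_{-2}=0, p_{-1}=1, q_{-2}=1, q_{-1}=0):
  i=0: a_0=26, p_0 = 26*1 + 0 = 26, q_0 = 26*0 + 1 = 1.
  i=1: a_1=6, p_1 = 6*26 + 1 = 157, q_1 = 6*1 + 0 = 6.
  i=2: a_2=1, p_2 = 1*157 + 26 = 183, q_2 = 1*6 + 1 = 7.
  i=3: a_3=1, p_3 = 1*183 + 157 = 340, q_3 = 1*7 + 6 = 13.
  i=4: a_4=12, p_4 = 12*340 + 183 = 4263, q_4 = 12*13 + 7 = 163.
  i=5: a_5=1, p_5 = 1*4263 + 340 = 4603, q_5 = 1*163 + 13 = 176.
  i=6: a_6=1, p_6 = 1*4603 + 4263 = 8866, q_6 = 1*176 + 163 = 339.
  i=7: a_7=6, p_7 = 6*8866 + 4603 = 57799, q_7 = 6*339 + 176 = 2210.
Check: 57799^2 - 684*2210^2 = 3340724401 - 3340724400 = 1, so (x, y) = (57799, 2210) solves the equation, and by the theorem it is the least positive solution.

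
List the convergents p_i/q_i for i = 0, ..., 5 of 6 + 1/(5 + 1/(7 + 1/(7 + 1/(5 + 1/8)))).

6/1, 31/5, 223/36, 1592/257, 8183/1321, 67056/10825

Using the convergent recurrence p_i = a_i*p_{i-1} + p_{i-2}, q_i = a_i*q_{i-1} + q_{i-2} with p_{-2}=0, p_{-1}=1, q_{-2}=1, q_{-1}=0:
  i=0: a_0=6, p_0 = 6*1 + 0 = 6, q_0 = 6*0 + 1 = 1.
  i=1: a_1=5, p_1 = 5*6 + 1 = 31, q_1 = 5*1 + 0 = 5.
  i=2: a_2=7, p_2 = 7*31 + 6 = 223, q_2 = 7*5 + 1 = 36.
  i=3: a_3=7, p_3 = 7*223 + 31 = 1592, q_3 = 7*36 + 5 = 257.
  i=4: a_4=5, p_4 = 5*1592 + 223 = 8183, q_4 = 5*257 + 36 = 1321.
  i=5: a_5=8, p_5 = 8*8183 + 1592 = 67056, q_5 = 8*1321 + 257 = 10825.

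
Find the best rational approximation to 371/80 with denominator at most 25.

Expand x = 371/80 as a continued fraction with the Euclidean algorithm:
  371 = 4*80 + 51, so a_0 = 4.
  80 = 1*51 + 29, so a_1 = 1.
  51 = 1*29 + 22, so a_2 = 1.
  29 = 1*22 + 7, so a_3 = 1.
  22 = 3*7 + 1, so a_4 = 3.
  7 = 7*1 + 0, so a_5 = 7.
so x = [4; 1, 1, 1, 3, 7].
Convergents (p_i = a_i*p_{i-1} + p_{i-2}, q_i = a_i*q_{i-1} + q_{i-2} with p_{-2}=0, p_{-1}=1, q_{-2}=1, q_{-1}=0), until the denominator exceeds 25:
  i=0: a_0=4, p_0 = 4*1 + 0 = 4, q_0 = 4*0 + 1 = 1.
  i=1: a_1=1, p_1 = 1*4 + 1 = 5, q_1 = 1*1 + 0 = 1.
  i=2: a_2=1, p_2 = 1*5 + 4 = 9, q_2 = 1*1 + 1 = 2.
  i=3: a_3=1, p_3 = 1*9 + 5 = 14, q_3 = 1*2 + 1 = 3.
  i=4: a_4=3, p_4 = 3*14 + 9 = 51, q_4 = 3*3 + 2 = 11.
  i=5: a_5=7, p_5 = 7*51 + 14 = 371, q_5 = 7*11 + 3 = 80.
q_5 = 80 > 25, so the last convergent with denominator <= 25 is p_4/q_4 = 51/11.
The closest fraction with denominator <= 25 is either p_4/q_4 or the intermediate fraction (k*p_4 + p_3)/(k*q_4 + q_3) with the largest k >= 1 whose denominator stays <= 25; these approach x as k grows, and every other convergent or intermediate fraction in range is farther away.
Largest k: floor((25 - q_3)/q_4) = floor((25 - 3)/11) = 2.
That gives (2*51 + 14)/(2*11 + 3) = 116/25.
Compare the errors: |x - 51/11| = |371*11 - 51*80|/(80*11) = 1/880, and |x - 116/25| = |371*25 - 116*80|/(80*25) = 5/2000.
Cross-multiplying, 1*2000 = 2000 < 4400 = 5*880, so 1/880 is smaller: the convergent 51/11 is closer to x than 116/25.

51/11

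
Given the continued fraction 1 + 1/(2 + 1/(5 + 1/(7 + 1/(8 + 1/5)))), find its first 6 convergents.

Using the convergent recurrence p_i = a_i*p_{i-1} + p_{i-2}, q_i = a_i*q_{i-1} + q_{i-2} with p_{-2}=0, p_{-1}=1, q_{-2}=1, q_{-1}=0:
  i=0: a_0=1, p_0 = 1*1 + 0 = 1, q_0 = 1*0 + 1 = 1.
  i=1: a_1=2, p_1 = 2*1 + 1 = 3, q_1 = 2*1 + 0 = 2.
  i=2: a_2=5, p_2 = 5*3 + 1 = 16, q_2 = 5*2 + 1 = 11.
  i=3: a_3=7, p_3 = 7*16 + 3 = 115, q_3 = 7*11 + 2 = 79.
  i=4: a_4=8, p_4 = 8*115 + 16 = 936, q_4 = 8*79 + 11 = 643.
  i=5: a_5=5, p_5 = 5*936 + 115 = 4795, q_5 = 5*643 + 79 = 3294.

1/1, 3/2, 16/11, 115/79, 936/643, 4795/3294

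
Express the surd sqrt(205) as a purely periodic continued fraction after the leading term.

Write x_i = (sqrt(205) + m_i)/d_i with (m_0, d_0) = (0, 1). a_0 = floor(sqrt(205)) = 14, since 14^2 = 196 <= 205 < 225 = 15^2.
Iterate m_{i+1} = d_i*a_i - m_i, d_{i+1} = (205 - m_{i+1}^2)/d_i, a_{i+1} = floor((a_0 + m_{i+1})/d_{i+1}):
  m_1 = 1*14 - 0 = 14, d_1 = (205 - 14^2)/1 = 9/1 = 9, a_1 = floor((14 + 14)/9) = 3.
  m_2 = 9*3 - 14 = 13, d_2 = (205 - 13^2)/9 = 36/9 = 4, a_2 = floor((14 + 13)/4) = 6.
  m_3 = 4*6 - 13 = 11, d_3 = (205 - 11^2)/4 = 84/4 = 21, a_3 = floor((14 + 11)/21) = 1.
  m_4 = 21*1 - 11 = 10, d_4 = (205 - 10^2)/21 = 105/21 = 5, a_4 = floor((14 + 10)/5) = 4.
  m_5 = 5*4 - 10 = 10, d_5 = (205 - 10^2)/5 = 105/5 = 21, a_5 = floor((14 + 10)/21) = 1.
  m_6 = 21*1 - 10 = 11, d_6 = (205 - 11^2)/21 = 84/21 = 4, a_6 = floor((14 + 11)/4) = 6.
  m_7 = 4*6 - 11 = 13, d_7 = (205 - 13^2)/4 = 36/4 = 9, a_7 = floor((14 + 13)/9) = 3.
  m_8 = 9*3 - 13 = 14, d_8 = (205 - 14^2)/9 = 9/9 = 1, a_8 = floor((14 + 14)/1) = 28.
  m_9 = 1*28 - 14 = 14, d_9 = (205 - 14^2)/1 = 9/1 = 9: (m_9, d_9) = (m_1, d_1) = (14, 9), so from here the quotients repeat a_1, ..., a_8; the period length is 8.
Hence the expansion of sqrt(205) is a_0 = 14 followed by the repeating block 3, 6, 1, 4, 1, 6, 3, 28 (period 8).

[14; (3, 6, 1, 4, 1, 6, 3, 28)]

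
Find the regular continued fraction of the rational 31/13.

[2; 2, 1, 1, 2]

Run the Euclidean algorithm on 31 and 13; the successive quotients are the partial quotients a_0, a_1, ... (each step inverts the fractional part left over by the previous one):
  31 = 2*13 + 5, so a_0 = 2.
  13 = 2*5 + 3, so a_1 = 2.
  5 = 1*3 + 2, so a_2 = 1.
  3 = 1*2 + 1, so a_3 = 1.
  2 = 2*1 + 0, so a_4 = 2.
The remainder reaches 0 after 5 divisions, so the expansion has 5 partial quotients, read off in order.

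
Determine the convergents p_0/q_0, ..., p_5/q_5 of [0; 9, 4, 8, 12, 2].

Using the convergent recurrence p_i = a_i*p_{i-1} + p_{i-2}, q_i = a_i*q_{i-1} + q_{i-2} with p_{-2}=0, p_{-1}=1, q_{-2}=1, q_{-1}=0:
  i=0: a_0=0, p_0 = 0*1 + 0 = 0, q_0 = 0*0 + 1 = 1.
  i=1: a_1=9, p_1 = 9*0 + 1 = 1, q_1 = 9*1 + 0 = 9.
  i=2: a_2=4, p_2 = 4*1 + 0 = 4, q_2 = 4*9 + 1 = 37.
  i=3: a_3=8, p_3 = 8*4 + 1 = 33, q_3 = 8*37 + 9 = 305.
  i=4: a_4=12, p_4 = 12*33 + 4 = 400, q_4 = 12*305 + 37 = 3697.
  i=5: a_5=2, p_5 = 2*400 + 33 = 833, q_5 = 2*3697 + 305 = 7699.

0/1, 1/9, 4/37, 33/305, 400/3697, 833/7699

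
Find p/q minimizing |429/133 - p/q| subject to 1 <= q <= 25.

Expand x = 429/133 as a continued fraction with the Euclidean algorithm:
  429 = 3*133 + 30, so a_0 = 3.
  133 = 4*30 + 13, so a_1 = 4.
  30 = 2*13 + 4, so a_2 = 2.
  13 = 3*4 + 1, so a_3 = 3.
  4 = 4*1 + 0, so a_4 = 4.
so x = [3; 4, 2, 3, 4].
Convergents (p_i = a_i*p_{i-1} + p_{i-2}, q_i = a_i*q_{i-1} + q_{i-2} with p_{-2}=0, p_{-1}=1, q_{-2}=1, q_{-1}=0), until the denominator exceeds 25:
  i=0: a_0=3, p_0 = 3*1 + 0 = 3, q_0 = 3*0 + 1 = 1.
  i=1: a_1=4, p_1 = 4*3 + 1 = 13, q_1 = 4*1 + 0 = 4.
  i=2: a_2=2, p_2 = 2*13 + 3 = 29, q_2 = 2*4 + 1 = 9.
  i=3: a_3=3, p_3 = 3*29 + 13 = 100, q_3 = 3*9 + 4 = 31.
q_3 = 31 > 25, so the last convergent with denominator <= 25 is p_2/q_2 = 29/9.
The closest fraction with denominator <= 25 is either p_2/q_2 or the intermediate fraction (k*p_2 + p_1)/(k*q_2 + q_1) with the largest k >= 1 whose denominator stays <= 25; these approach x as k grows, and every other convergent or intermediate fraction in range is farther away.
Largest k: floor((25 - q_1)/q_2) = floor((25 - 4)/9) = 2.
That gives (2*29 + 13)/(2*9 + 4) = 71/22.
Compare the errors: |x - 29/9| = |429*9 - 29*133|/(133*9) = 4/1197, and |x - 71/22| = |429*22 - 71*133|/(133*22) = 5/2926.
Cross-multiplying, 5*1197 = 5985 < 11704 = 4*2926, so 5/2926 is smaller: the intermediate fraction 71/22 is closer to x than 29/9.

71/22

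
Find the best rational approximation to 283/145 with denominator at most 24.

41/21

Expand x = 283/145 as a continued fraction with the Euclidean algorithm:
  283 = 1*145 + 138, so a_0 = 1.
  145 = 1*138 + 7, so a_1 = 1.
  138 = 19*7 + 5, so a_2 = 19.
  7 = 1*5 + 2, so a_3 = 1.
  5 = 2*2 + 1, so a_4 = 2.
  2 = 2*1 + 0, so a_5 = 2.
so x = [1; 1, 19, 1, 2, 2].
Convergents (p_i = a_i*p_{i-1} + p_{i-2}, q_i = a_i*q_{i-1} + q_{i-2} with p_{-2}=0, p_{-1}=1, q_{-2}=1, q_{-1}=0), until the denominator exceeds 24:
  i=0: a_0=1, p_0 = 1*1 + 0 = 1, q_0 = 1*0 + 1 = 1.
  i=1: a_1=1, p_1 = 1*1 + 1 = 2, q_1 = 1*1 + 0 = 1.
  i=2: a_2=19, p_2 = 19*2 + 1 = 39, q_2 = 19*1 + 1 = 20.
  i=3: a_3=1, p_3 = 1*39 + 2 = 41, q_3 = 1*20 + 1 = 21.
  i=4: a_4=2, p_4 = 2*41 + 39 = 121, q_4 = 2*21 + 20 = 62.
q_4 = 62 > 24, so the last convergent with denominator <= 24 is p_3/q_3 = 41/21.
The closest fraction with denominator <= 24 is either p_3/q_3 or the intermediate fraction (k*p_3 + p_2)/(k*q_3 + q_2) with the largest k >= 1 whose denominator stays <= 24; these approach x as k grows, and every other convergent or intermediate fraction in range is farther away.
Largest k: floor((24 - q_2)/q_3) = floor((24 - 20)/21) = 0.
Since k = 0, no intermediate fraction beyond p_3/q_3 has denominator <= 24, so the convergent 41/21 is the closest (its error is |283*21 - 41*145|/(145*21) = 2/3045).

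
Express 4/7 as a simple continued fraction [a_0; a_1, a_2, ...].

[0; 1, 1, 3]

Run the Euclidean algorithm on 4 and 7; the successive quotients are the partial quotients a_0, a_1, ... (each step inverts the fractional part left over by the previous one):
  4 = 0*7 + 4, so a_0 = 0.
  7 = 1*4 + 3, so a_1 = 1.
  4 = 1*3 + 1, so a_2 = 1.
  3 = 3*1 + 0, so a_3 = 3.
The remainder reaches 0 after 4 divisions, so the expansion has 4 partial quotients, read off in order.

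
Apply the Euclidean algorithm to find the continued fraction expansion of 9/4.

Run the Euclidean algorithm on 9 and 4; the successive quotients are the partial quotients a_0, a_1, ... (each step inverts the fractional part left over by the previous one):
  9 = 2*4 + 1, so a_0 = 2.
  4 = 4*1 + 0, so a_1 = 4.
The remainder reaches 0 after 2 divisions, so the expansion has 2 partial quotients, read off in order.

[2; 4]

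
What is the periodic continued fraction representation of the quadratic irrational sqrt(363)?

[19; (19, 38)]

Write x_i = (sqrt(363) + m_i)/d_i with (m_0, d_0) = (0, 1). a_0 = floor(sqrt(363)) = 19, since 19^2 = 361 <= 363 < 400 = 20^2.
Iterate m_{i+1} = d_i*a_i - m_i, d_{i+1} = (363 - m_{i+1}^2)/d_i, a_{i+1} = floor((a_0 + m_{i+1})/d_{i+1}):
  m_1 = 1*19 - 0 = 19, d_1 = (363 - 19^2)/1 = 2/1 = 2, a_1 = floor((19 + 19)/2) = 19.
  m_2 = 2*19 - 19 = 19, d_2 = (363 - 19^2)/2 = 2/2 = 1, a_2 = floor((19 + 19)/1) = 38.
  m_3 = 1*38 - 19 = 19, d_3 = (363 - 19^2)/1 = 2/1 = 2: (m_3, d_3) = (m_1, d_1) = (19, 2), so from here the quotients repeat a_1, a_2; the period length is 2.
Hence the expansion of sqrt(363) is a_0 = 19 followed by the repeating block 19, 38 (period 2).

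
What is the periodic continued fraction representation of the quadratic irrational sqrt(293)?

[17; (8, 1, 1, 8, 34)]

Write x_i = (sqrt(293) + m_i)/d_i with (m_0, d_0) = (0, 1). a_0 = floor(sqrt(293)) = 17, since 17^2 = 289 <= 293 < 324 = 18^2.
Iterate m_{i+1} = d_i*a_i - m_i, d_{i+1} = (293 - m_{i+1}^2)/d_i, a_{i+1} = floor((a_0 + m_{i+1})/d_{i+1}):
  m_1 = 1*17 - 0 = 17, d_1 = (293 - 17^2)/1 = 4/1 = 4, a_1 = floor((17 + 17)/4) = 8.
  m_2 = 4*8 - 17 = 15, d_2 = (293 - 15^2)/4 = 68/4 = 17, a_2 = floor((17 + 15)/17) = 1.
  m_3 = 17*1 - 15 = 2, d_3 = (293 - 2^2)/17 = 289/17 = 17, a_3 = floor((17 + 2)/17) = 1.
  m_4 = 17*1 - 2 = 15, d_4 = (293 - 15^2)/17 = 68/17 = 4, a_4 = floor((17 + 15)/4) = 8.
  m_5 = 4*8 - 15 = 17, d_5 = (293 - 17^2)/4 = 4/4 = 1, a_5 = floor((17 + 17)/1) = 34.
  m_6 = 1*34 - 17 = 17, d_6 = (293 - 17^2)/1 = 4/1 = 4: (m_6, d_6) = (m_1, d_1) = (17, 4), so from here the quotients repeat a_1, ..., a_5; the period length is 5.
Hence the expansion of sqrt(293) is a_0 = 17 followed by the repeating block 8, 1, 1, 8, 34 (period 5).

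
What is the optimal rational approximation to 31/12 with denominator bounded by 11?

18/7

Expand x = 31/12 as a continued fraction with the Euclidean algorithm:
  31 = 2*12 + 7, so a_0 = 2.
  12 = 1*7 + 5, so a_1 = 1.
  7 = 1*5 + 2, so a_2 = 1.
  5 = 2*2 + 1, so a_3 = 2.
  2 = 2*1 + 0, so a_4 = 2.
so x = [2; 1, 1, 2, 2].
Convergents (p_i = a_i*p_{i-1} + p_{i-2}, q_i = a_i*q_{i-1} + q_{i-2} with p_{-2}=0, p_{-1}=1, q_{-2}=1, q_{-1}=0), until the denominator exceeds 11:
  i=0: a_0=2, p_0 = 2*1 + 0 = 2, q_0 = 2*0 + 1 = 1.
  i=1: a_1=1, p_1 = 1*2 + 1 = 3, q_1 = 1*1 + 0 = 1.
  i=2: a_2=1, p_2 = 1*3 + 2 = 5, q_2 = 1*1 + 1 = 2.
  i=3: a_3=2, p_3 = 2*5 + 3 = 13, q_3 = 2*2 + 1 = 5.
  i=4: a_4=2, p_4 = 2*13 + 5 = 31, q_4 = 2*5 + 2 = 12.
q_4 = 12 > 11, so the last convergent with denominator <= 11 is p_3/q_3 = 13/5.
The closest fraction with denominator <= 11 is either p_3/q_3 or the intermediate fraction (k*p_3 + p_2)/(k*q_3 + q_2) with the largest k >= 1 whose denominator stays <= 11; these approach x as k grows, and every other convergent or intermediate fraction in range is farther away.
Largest k: floor((11 - q_2)/q_3) = floor((11 - 2)/5) = 1.
That gives (1*13 + 5)/(1*5 + 2) = 18/7.
Compare the errors: |x - 13/5| = |31*5 - 13*12|/(12*5) = 1/60, and |x - 18/7| = |31*7 - 18*12|/(12*7) = 1/84.
Cross-multiplying, 1*60 = 60 < 84 = 1*84, so 1/84 is smaller: the intermediate fraction 18/7 is closer to x than 13/5.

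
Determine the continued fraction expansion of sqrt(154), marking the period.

Write x_i = (sqrt(154) + m_i)/d_i with (m_0, d_0) = (0, 1). a_0 = floor(sqrt(154)) = 12, since 12^2 = 144 <= 154 < 169 = 13^2.
Iterate m_{i+1} = d_i*a_i - m_i, d_{i+1} = (154 - m_{i+1}^2)/d_i, a_{i+1} = floor((a_0 + m_{i+1})/d_{i+1}):
  m_1 = 1*12 - 0 = 12, d_1 = (154 - 12^2)/1 = 10/1 = 10, a_1 = floor((12 + 12)/10) = 2.
  m_2 = 10*2 - 12 = 8, d_2 = (154 - 8^2)/10 = 90/10 = 9, a_2 = floor((12 + 8)/9) = 2.
  m_3 = 9*2 - 8 = 10, d_3 = (154 - 10^2)/9 = 54/9 = 6, a_3 = floor((12 + 10)/6) = 3.
  m_4 = 6*3 - 10 = 8, d_4 = (154 - 8^2)/6 = 90/6 = 15, a_4 = floor((12 + 8)/15) = 1.
  m_5 = 15*1 - 8 = 7, d_5 = (154 - 7^2)/15 = 105/15 = 7, a_5 = floor((12 + 7)/7) = 2.
  m_6 = 7*2 - 7 = 7, d_6 = (154 - 7^2)/7 = 105/7 = 15, a_6 = floor((12 + 7)/15) = 1.
  m_7 = 15*1 - 7 = 8, d_7 = (154 - 8^2)/15 = 90/15 = 6, a_7 = floor((12 + 8)/6) = 3.
  m_8 = 6*3 - 8 = 10, d_8 = (154 - 10^2)/6 = 54/6 = 9, a_8 = floor((12 + 10)/9) = 2.
  m_9 = 9*2 - 10 = 8, d_9 = (154 - 8^2)/9 = 90/9 = 10, a_9 = floor((12 + 8)/10) = 2.
  m_10 = 10*2 - 8 = 12, d_10 = (154 - 12^2)/10 = 10/10 = 1, a_10 = floor((12 + 12)/1) = 24.
  m_11 = 1*24 - 12 = 12, d_11 = (154 - 12^2)/1 = 10/1 = 10: (m_11, d_11) = (m_1, d_1) = (12, 10), so from here the quotients repeat a_1, ..., a_10; the period length is 10.
Hence the expansion of sqrt(154) is a_0 = 12 followed by the repeating block 2, 2, 3, 1, 2, 1, 3, 2, 2, 24 (period 10).

[12; (2, 2, 3, 1, 2, 1, 3, 2, 2, 24)]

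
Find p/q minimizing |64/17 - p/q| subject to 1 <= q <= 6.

Expand x = 64/17 as a continued fraction with the Euclidean algorithm:
  64 = 3*17 + 13, so a_0 = 3.
  17 = 1*13 + 4, so a_1 = 1.
  13 = 3*4 + 1, so a_2 = 3.
  4 = 4*1 + 0, so a_3 = 4.
so x = [3; 1, 3, 4].
Convergents (p_i = a_i*p_{i-1} + p_{i-2}, q_i = a_i*q_{i-1} + q_{i-2} with p_{-2}=0, p_{-1}=1, q_{-2}=1, q_{-1}=0), until the denominator exceeds 6:
  i=0: a_0=3, p_0 = 3*1 + 0 = 3, q_0 = 3*0 + 1 = 1.
  i=1: a_1=1, p_1 = 1*3 + 1 = 4, q_1 = 1*1 + 0 = 1.
  i=2: a_2=3, p_2 = 3*4 + 3 = 15, q_2 = 3*1 + 1 = 4.
  i=3: a_3=4, p_3 = 4*15 + 4 = 64, q_3 = 4*4 + 1 = 17.
q_3 = 17 > 6, so the last convergent with denominator <= 6 is p_2/q_2 = 15/4.
The closest fraction with denominator <= 6 is either p_2/q_2 or the intermediate fraction (k*p_2 + p_1)/(k*q_2 + q_1) with the largest k >= 1 whose denominator stays <= 6; these approach x as k grows, and every other convergent or intermediate fraction in range is farther away.
Largest k: floor((6 - q_1)/q_2) = floor((6 - 1)/4) = 1.
That gives (1*15 + 4)/(1*4 + 1) = 19/5.
Compare the errors: |x - 15/4| = |64*4 - 15*17|/(17*4) = 1/68, and |x - 19/5| = |64*5 - 19*17|/(17*5) = 3/85.
Cross-multiplying, 1*85 = 85 < 204 = 3*68, so 1/68 is smaller: the convergent 15/4 is closer to x than 19/5.

15/4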